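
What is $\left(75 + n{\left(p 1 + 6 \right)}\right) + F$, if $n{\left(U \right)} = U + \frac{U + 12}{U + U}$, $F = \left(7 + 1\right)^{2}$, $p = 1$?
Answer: $\frac{2063}{14} \approx 147.36$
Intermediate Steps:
$F = 64$ ($F = 8^{2} = 64$)
$n{\left(U \right)} = U + \frac{12 + U}{2 U}$
$\left(75 + n{\left(p 1 + 6 \right)}\right) + F = \left(75 + \left(\frac{1}{2} + \left(1 \cdot 1 + 6\right) + \frac{6}{1 \cdot 1 + 6}\right)\right) + 64 = \left(75 + \left(\frac{1}{2} + \left(1 + 6\right) + \frac{6}{1 + 6}\right)\right) + 64 = \left(75 + \left(\frac{1}{2} + 7 + \frac{6}{7}\right)\right) + 64 = \left(75 + \frac{117}{14}\right) + 64 = \frac{1167}{14} + 64 = \frac{2063}{14}$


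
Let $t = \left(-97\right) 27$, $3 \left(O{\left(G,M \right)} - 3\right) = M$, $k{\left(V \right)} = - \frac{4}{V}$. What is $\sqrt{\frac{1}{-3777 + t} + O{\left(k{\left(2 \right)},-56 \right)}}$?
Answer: $\frac{7 i \sqrt{3269955}}{3198} \approx 3.9581 i$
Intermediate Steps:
$O{\left(G,M \right)} = 3 + \frac{M}{3}$
$t = -2619$
$\sqrt{\frac{1}{-3777 + t} + O{\left(k{\left(2 \right)},-56 \right)}} = \sqrt{\frac{1}{-3777 - 2619} + \left(3 + \frac{1}{3} \left(-56\right)\right)} = \sqrt{\frac{1}{-6396} + \left(3 - \frac{56}{3}\right)} = \sqrt{- \frac{1}{6396} - \frac{47}{3}} = \sqrt{- \frac{100205}{6396}} = \frac{7 i \sqrt{3269955}}{3198}$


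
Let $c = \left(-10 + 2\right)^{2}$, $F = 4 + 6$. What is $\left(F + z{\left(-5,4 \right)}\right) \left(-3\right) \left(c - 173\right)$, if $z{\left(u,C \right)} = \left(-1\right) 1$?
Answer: $2943$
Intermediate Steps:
$z{\left(u,C \right)} = -1$
$F = 10$
$c = 64$ ($c = \left(-8\right)^{2} = 64$)
$\left(F + z{\left(-5,4 \right)}\right) \left(-3\right) \left(c - 173\right) = \left(10 - 1\right) \left(-3\right) \left(64 - 173\right) = 9 \left(-3\right) \left(-109\right) = \left(-27\right) \left(-109\right) = 2943$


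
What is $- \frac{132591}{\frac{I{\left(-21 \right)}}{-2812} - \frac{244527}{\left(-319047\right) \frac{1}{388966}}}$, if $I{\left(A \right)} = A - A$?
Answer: $- \frac{14100920259}{31704229694} \approx -0.44476$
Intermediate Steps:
$I{\left(A \right)} = 0$
$- \frac{132591}{\frac{I{\left(-21 \right)}}{-2812} - \frac{244527}{\left(-319047\right) \frac{1}{388966}}} = - \frac{132591}{\frac{0}{-2812} - \frac{244527}{\left(-319047\right) \frac{1}{388966}}} = - \frac{132591}{0 \left(- \frac{1}{2812}\right) - \frac{244527}{\left(-319047\right) \frac{1}{388966}}} = - \frac{132591}{0 - \frac{244527}{- \frac{319047}{388966}}} = - \frac{132591}{0 - - \frac{31704229694}{106349}} = - \frac{132591}{0 + \frac{31704229694}{106349}} = - \frac{132591}{\frac{31704229694}{106349}} = \left(-132591\right) \frac{106349}{31704229694} = - \frac{14100920259}{31704229694}$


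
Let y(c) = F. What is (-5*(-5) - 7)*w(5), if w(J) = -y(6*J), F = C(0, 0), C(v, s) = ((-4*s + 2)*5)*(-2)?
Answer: 360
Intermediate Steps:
C(v, s) = -20 + 40*s (C(v, s) = ((2 - 4*s)*5)*(-2) = (10 - 20*s)*(-2) = -20 + 40*s)
F = -20 (F = -20 + 40*0 = -20 + 0 = -20)
y(c) = -20
w(J) = 20 (w(J) = -1*(-20) = 20)
(-5*(-5) - 7)*w(5) = (-5*(-5) - 7)*20 = (25 - 7)*20 = 18*20 = 360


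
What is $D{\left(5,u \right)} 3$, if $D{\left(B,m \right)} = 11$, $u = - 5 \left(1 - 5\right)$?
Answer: $33$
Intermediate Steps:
$u = 20$ ($u = \left(-5\right) \left(-4\right) = 20$)
$D{\left(5,u \right)} 3 = 11 \cdot 3 = 33$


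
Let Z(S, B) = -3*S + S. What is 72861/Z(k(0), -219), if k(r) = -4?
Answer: 72861/8 ≈ 9107.6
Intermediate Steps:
Z(S, B) = -2*S
72861/Z(k(0), -219) = 72861/((-2*(-4))) = 72861/8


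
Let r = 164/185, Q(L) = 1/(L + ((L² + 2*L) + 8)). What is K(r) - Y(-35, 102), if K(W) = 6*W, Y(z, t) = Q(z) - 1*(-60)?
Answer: -11411033/208680 ≈ -54.682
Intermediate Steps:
Q(L) = 1/(8 + L² + 3*L) (Q(L) = 1/(L + (8 + L² + 2*L)) = 1/(8 + L² + 3*L))
r = 164/185 (r = 164*(1/185) = 164/185 ≈ 0.88649)
Y(z, t) = 60 + 1/(8 + z² + 3*z) (Y(z, t) = 1/(8 + z² + 3*z) - 1*(-60) = 1/(8 + z² + 3*z) + 60 = 60 + 1/(8 + z² + 3*z))
K(r) - Y(-35, 102) = 6*(164/185) - (481 + 60*(-35)² + 180*(-35))/(8 + (-35)² + 3*(-35)) = 984/185 - (481 + 60*1225 - 6300)/(8 + 1225 - 105) = 984/185 - (481 + 73500 - 6300)/1128 = 984/185 - 67681/1128 = -11411033/208680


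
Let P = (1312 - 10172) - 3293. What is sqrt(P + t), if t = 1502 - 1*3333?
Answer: 4*I*sqrt(874) ≈ 118.25*I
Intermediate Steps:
t = -1831 (t = 1502 - 3333 = -1831)
P = -12153 (P = -8860 - 3293 = -12153)
sqrt(P + t) = sqrt(-12153 - 1831) = sqrt(-13984) = 4*I*sqrt(874)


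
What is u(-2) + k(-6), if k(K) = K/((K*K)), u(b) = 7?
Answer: 41/6 ≈ 6.8333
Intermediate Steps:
k(K) = 1/K (k(K) = K/(K²) = K/K² = 1/K)
u(-2) + k(-6) = 7 + 1/(-6) = 7 - ⅙ = 41/6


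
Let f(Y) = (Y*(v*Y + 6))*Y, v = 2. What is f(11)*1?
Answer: 3388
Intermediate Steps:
f(Y) = Y²*(6 + 2*Y) (f(Y) = (Y*(2*Y + 6))*Y = (Y*(6 + 2*Y))*Y = Y²*(6 + 2*Y))
f(11)*1 = (2*11²*(3 + 11))*1 = (2*121*14)*1 = 3388*1 = 3388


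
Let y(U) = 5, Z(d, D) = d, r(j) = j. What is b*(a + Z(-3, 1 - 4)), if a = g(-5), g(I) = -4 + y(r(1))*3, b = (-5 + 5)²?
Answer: 0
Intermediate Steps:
b = 0 (b = 0² = 0)
g(I) = 11 (g(I) = -4 + 5*3 = -4 + 15 = 11)
a = 11
b*(a + Z(-3, 1 - 4)) = 0*(11 - 3) = 0*8 = 0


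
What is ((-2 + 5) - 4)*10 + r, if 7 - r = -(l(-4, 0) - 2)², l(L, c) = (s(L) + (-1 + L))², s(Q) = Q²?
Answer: 14158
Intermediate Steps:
l(L, c) = (-1 + L + L²)² (l(L, c) = (L² + (-1 + L))² = (-1 + L + L²)²)
r = 14168 (r = 7 - (-1)*((-1 - 4 + (-4)²)² - 2)² = 7 - (-1)*((-1 - 4 + 16)² - 2)² = 7 - (-1)*(11² - 2)² = 7 - (-1)*(121 - 2)² = 7 - (-1)*119² = 7 - (-1)*14161 = 7 - 1*(-14161) = 7 + 14161 = 14168)
((-2 + 5) - 4)*10 + r = ((-2 + 5) - 4)*10 + 14168 = (3 - 4)*10 + 14168 = -1*10 + 14168 = -10 + 14168 = 14158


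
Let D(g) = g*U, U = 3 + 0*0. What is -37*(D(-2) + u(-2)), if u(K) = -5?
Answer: 407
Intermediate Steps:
U = 3 (U = 3 + 0 = 3)
D(g) = 3*g (D(g) = g*3 = 3*g)
-37*(D(-2) + u(-2)) = -37*(3*(-2) - 5) = -37*(-6 - 5) = -37*(-11) = 407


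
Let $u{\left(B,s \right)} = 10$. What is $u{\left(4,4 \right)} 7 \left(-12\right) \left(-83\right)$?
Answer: $69720$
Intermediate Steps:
$u{\left(4,4 \right)} 7 \left(-12\right) \left(-83\right) = 10 \cdot 7 \left(-12\right) \left(-83\right) = 10 \left(-84\right) \left(-83\right) = \left(-840\right) \left(-83\right) = 69720$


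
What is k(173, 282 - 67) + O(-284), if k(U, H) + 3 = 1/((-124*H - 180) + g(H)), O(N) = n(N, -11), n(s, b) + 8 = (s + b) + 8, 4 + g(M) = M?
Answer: -7935443/26629 ≈ -298.00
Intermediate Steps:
g(M) = -4 + M
n(s, b) = b + s (n(s, b) = -8 + ((s + b) + 8) = -8 + ((b + s) + 8) = -8 + (8 + b + s) = b + s)
O(N) = -11 + N
k(U, H) = -3 + 1/(-184 - 123*H) (k(U, H) = -3 + 1/((-124*H - 180) + (-4 + H)) = -3 + 1/((-180 - 124*H) + (-4 + H)) = -3 + 1/(-184 - 123*H))
k(173, 282 - 67) + O(-284) = (-553 - 369*(282 - 67))/(184 + 123*(282 - 67)) + (-11 - 284) = (-553 - 369*215)/(184 + 123*215) - 295 = (-553 - 79335)/(184 + 26445) - 295 = -79888/26629 - 295 = -7935443/26629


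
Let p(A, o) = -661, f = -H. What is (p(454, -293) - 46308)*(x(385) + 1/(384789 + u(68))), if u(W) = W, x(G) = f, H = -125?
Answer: -2259543601094/384857 ≈ -5.8711e+6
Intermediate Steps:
f = 125 (f = -1*(-125) = 125)
x(G) = 125
(p(454, -293) - 46308)*(x(385) + 1/(384789 + u(68))) = (-661 - 46308)*(125 + 1/(384789 + 68)) = -46969*(125 + 1/384857) = -46969*48107126/384857 = -2259543601094/384857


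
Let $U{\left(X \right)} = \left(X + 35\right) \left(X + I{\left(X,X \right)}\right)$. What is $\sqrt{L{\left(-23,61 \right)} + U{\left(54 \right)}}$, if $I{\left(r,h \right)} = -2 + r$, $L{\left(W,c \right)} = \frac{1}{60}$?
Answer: $\frac{\sqrt{8490615}}{30} \approx 97.129$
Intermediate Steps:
$L{\left(W,c \right)} = \frac{1}{60}$
$U{\left(X \right)} = \left(-2 + 2 X\right) \left(35 + X\right)$ ($U{\left(X \right)} = \left(X + 35\right) \left(X + \left(-2 + X\right)\right) = \left(35 + X\right) \left(-2 + 2 X\right) = \left(-2 + 2 X\right) \left(35 + X\right)$)
$\sqrt{L{\left(-23,61 \right)} + U{\left(54 \right)}} = \sqrt{\frac{1}{60} + \left(-70 + 2 \cdot 54^{2} + 68 \cdot 54\right)} = \sqrt{\frac{1}{60} + \left(-70 + 2 \cdot 2916 + 3672\right)} = \sqrt{\frac{1}{60} + \left(-70 + 5832 + 3672\right)} = \sqrt{\frac{1}{60} + 9434} = \sqrt{\frac{566041}{60}} = \frac{\sqrt{8490615}}{30}$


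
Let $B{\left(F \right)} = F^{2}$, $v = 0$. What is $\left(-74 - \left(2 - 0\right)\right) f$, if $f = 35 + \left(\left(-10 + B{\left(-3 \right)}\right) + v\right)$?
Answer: $-2584$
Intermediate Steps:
$f = 34$ ($f = 35 + \left(\left(-10 + \left(-3\right)^{2}\right) + 0\right) = 35 + \left(\left(-10 + 9\right) + 0\right) = 35 + \left(-1 + 0\right) = 35 - 1 = 34$)
$\left(-74 - \left(2 - 0\right)\right) f = \left(-74 - \left(2 - 0\right)\right) 34 = \left(-74 - \left(2 + 0\right)\right) 34 = \left(-74 - 2\right) 34 = \left(-76\right) 34 = -2584$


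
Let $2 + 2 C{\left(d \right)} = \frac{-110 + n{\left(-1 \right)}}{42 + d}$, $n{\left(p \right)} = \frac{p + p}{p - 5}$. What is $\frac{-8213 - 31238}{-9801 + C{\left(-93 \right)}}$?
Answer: $\frac{12072006}{2999083} \approx 4.0252$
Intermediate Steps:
$n{\left(p \right)} = \frac{2 p}{-5 + p}$
$C{\left(d \right)} = -1 - \frac{329}{6 \left(42 + d\right)}$ ($C{\left(d \right)} = -1 + \frac{\left(-110 + 2 \left(-1\right) \frac{1}{-5 - 1}\right) \frac{1}{42 + d}}{2} = -1 + \frac{\left(-110 + 2 \left(-1\right) \frac{1}{-6}\right) \frac{1}{42 + d}}{2} = -1 + \frac{\left(-110 + 2 \left(-1\right) \left(- \frac{1}{6}\right)\right) \frac{1}{42 + d}}{2} = -1 + \frac{\left(-110 + \frac{1}{3}\right) \frac{1}{42 + d}}{2} = -1 + \frac{\left(- \frac{329}{3}\right) \frac{1}{42 + d}}{2} = -1 - \frac{329}{6 \left(42 + d\right)}$)
$\frac{-8213 - 31238}{-9801 + C{\left(-93 \right)}} = \frac{-8213 - 31238}{-9801 + \frac{- \frac{581}{6} - -93}{42 - 93}} = - \frac{39451}{-9801 + \frac{- \frac{581}{6} + 93}{-51}} = - \frac{39451}{-9801 - - \frac{23}{306}} = - \frac{39451}{-9801 + \frac{23}{306}} = - \frac{39451}{- \frac{2999083}{306}} = \left(-39451\right) \left(- \frac{306}{2999083}\right) = \frac{12072006}{2999083}$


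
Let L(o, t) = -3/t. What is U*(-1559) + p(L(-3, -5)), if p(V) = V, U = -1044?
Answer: 8137983/5 ≈ 1.6276e+6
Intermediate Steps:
U*(-1559) + p(L(-3, -5)) = -1044*(-1559) - 3/(-5) = 1627596 - 3*(-⅕) = 1627596 + ⅗ = 8137983/5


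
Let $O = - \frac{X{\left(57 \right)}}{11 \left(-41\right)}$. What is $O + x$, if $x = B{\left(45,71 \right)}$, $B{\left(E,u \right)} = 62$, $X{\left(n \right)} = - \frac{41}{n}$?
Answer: $\frac{38873}{627} \approx 61.998$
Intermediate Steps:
$O = - \frac{1}{627}$ ($O = - \frac{\left(-41\right) \frac{1}{57}}{11 \left(-41\right)} = - \frac{\left(-41\right) \frac{1}{57}}{-451} = - \frac{\left(-41\right) \left(-1\right)}{57 \cdot 451} = \left(-1\right) \frac{1}{627} = - \frac{1}{627} \approx -0.0015949$)
$x = 62$
$O + x = - \frac{1}{627} + 62 = \frac{38873}{627}$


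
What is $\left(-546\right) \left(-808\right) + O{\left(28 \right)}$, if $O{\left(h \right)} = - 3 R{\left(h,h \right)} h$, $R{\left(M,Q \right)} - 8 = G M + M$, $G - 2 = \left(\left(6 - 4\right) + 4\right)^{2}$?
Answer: $348768$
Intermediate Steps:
$G = 38$ ($G = 2 + \left(\left(6 - 4\right) + 4\right)^{2} = 2 + \left(2 + 4\right)^{2} = 2 + 6^{2} = 2 + 36 = 38$)
$R{\left(M,Q \right)} = 8 + 39 M$ ($R{\left(M,Q \right)} = 8 + \left(38 M + M\right) = 8 + 39 M$)
$O{\left(h \right)} = h \left(-24 - 117 h\right)$ ($O{\left(h \right)} = - 3 \left(8 + 39 h\right) h = \left(-24 - 117 h\right) h = h \left(-24 - 117 h\right)$)
$\left(-546\right) \left(-808\right) + O{\left(28 \right)} = \left(-546\right) \left(-808\right) - 84 \left(8 + 39 \cdot 28\right) = 441168 - 84 \left(8 + 1092\right) = 441168 - 84 \cdot 1100 = 441168 - 92400 = 348768$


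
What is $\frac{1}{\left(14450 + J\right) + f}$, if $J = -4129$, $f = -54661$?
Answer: $- \frac{1}{44340} \approx -2.2553 \cdot 10^{-5}$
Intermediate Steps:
$\frac{1}{\left(14450 + J\right) + f} = \frac{1}{\left(14450 - 4129\right) - 54661} = \frac{1}{10321 - 54661} = \frac{1}{-44340} = - \frac{1}{44340}$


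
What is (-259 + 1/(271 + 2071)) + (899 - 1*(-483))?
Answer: 2630067/2342 ≈ 1123.0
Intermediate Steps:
(-259 + 1/(271 + 2071)) + (899 - 1*(-483)) = (-259 + 1/2342) + (899 + 483) = (-259 + 1/2342) + 1382 = -606577/2342 + 1382 = 2630067/2342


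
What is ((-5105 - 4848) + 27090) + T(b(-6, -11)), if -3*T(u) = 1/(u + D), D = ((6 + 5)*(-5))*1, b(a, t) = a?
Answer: 3136072/183 ≈ 17137.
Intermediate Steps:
D = -55 (D = (11*(-5))*1 = -55*1 = -55)
T(u) = -1/(3*(-55 + u)) (T(u) = -1/(3*(u - 55)) = -1/(3*(-55 + u)))
((-5105 - 4848) + 27090) + T(b(-6, -11)) = ((-5105 - 4848) + 27090) - 1/(-165 + 3*(-6)) = (-9953 + 27090) - 1/(-165 - 18) = 17137 - 1/(-183) = 17137 - 1*(-1/183) = 17137 + 1/183 = 3136072/183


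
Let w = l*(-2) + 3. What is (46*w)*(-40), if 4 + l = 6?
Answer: 1840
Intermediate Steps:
l = 2 (l = -4 + 6 = 2)
w = -1 (w = 2*(-2) + 3 = -4 + 3 = -1)
(46*w)*(-40) = (46*(-1))*(-40) = -46*(-40) = 1840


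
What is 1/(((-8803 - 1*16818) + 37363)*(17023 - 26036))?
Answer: -1/105830646 ≈ -9.4491e-9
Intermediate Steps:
1/(((-8803 - 1*16818) + 37363)*(17023 - 26036)) = 1/(((-8803 - 16818) + 37363)*(-9013)) = 1/((-25621 + 37363)*(-9013)) = 1/(11742*(-9013)) = 1/(-105830646) = -1/105830646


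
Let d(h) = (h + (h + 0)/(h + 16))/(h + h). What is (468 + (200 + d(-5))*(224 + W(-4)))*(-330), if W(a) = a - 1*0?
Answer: -14714040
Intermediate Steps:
W(a) = a (W(a) = a + 0 = a)
d(h) = (h + h/(16 + h))/(2*h) (d(h) = (h + h/(16 + h))/((2*h)) = (h + h/(16 + h))*(1/(2*h)) = (h + h/(16 + h))/(2*h))
(468 + (200 + d(-5))*(224 + W(-4)))*(-330) = (468 + (200 + (17 - 5)/(2*(16 - 5)))*(224 - 4))*(-330) = (468 + (200 + (½)*12/11)*220)*(-330) = (468 + (200 + (½)*(1/11)*12)*220)*(-330) = (468 + (200 + 6/11)*220)*(-330) = (468 + (2206/11)*220)*(-330) = (468 + 44120)*(-330) = 44588*(-330) = -14714040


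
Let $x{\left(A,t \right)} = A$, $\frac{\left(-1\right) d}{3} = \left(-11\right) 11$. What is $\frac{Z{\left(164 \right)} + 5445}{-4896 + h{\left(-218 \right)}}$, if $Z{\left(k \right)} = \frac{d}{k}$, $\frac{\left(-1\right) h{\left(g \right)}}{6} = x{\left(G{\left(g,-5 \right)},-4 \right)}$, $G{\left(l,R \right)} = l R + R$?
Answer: $- \frac{297781}{623528} \approx -0.47757$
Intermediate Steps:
$G{\left(l,R \right)} = R + R l$ ($G{\left(l,R \right)} = R l + R = R + R l$)
$d = 363$ ($d = - 3 \left(\left(-11\right) 11\right) = \left(-3\right) \left(-121\right) = 363$)
$h{\left(g \right)} = 30 + 30 g$ ($h{\left(g \right)} = - 6 \left(- 5 \left(1 + g\right)\right) = - 6 \left(-5 - 5 g\right) = 30 + 30 g$)
$Z{\left(k \right)} = \frac{363}{k}$
$\frac{Z{\left(164 \right)} + 5445}{-4896 + h{\left(-218 \right)}} = \frac{\frac{363}{164} + 5445}{-4896 + \left(30 + 30 \left(-218\right)\right)} = \frac{363 \cdot \frac{1}{164} + 5445}{-4896 + \left(30 - 6540\right)} = \frac{\frac{363}{164} + 5445}{-4896 - 6510} = \frac{893343}{164 \left(-11406\right)} = \frac{893343}{164} \left(- \frac{1}{11406}\right) = - \frac{297781}{623528}$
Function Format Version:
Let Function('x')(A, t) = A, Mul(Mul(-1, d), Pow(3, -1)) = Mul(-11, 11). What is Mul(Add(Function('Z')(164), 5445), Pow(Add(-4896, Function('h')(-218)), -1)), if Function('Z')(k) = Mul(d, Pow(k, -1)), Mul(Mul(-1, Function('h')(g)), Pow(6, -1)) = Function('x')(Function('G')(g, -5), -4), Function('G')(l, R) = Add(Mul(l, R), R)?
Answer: Rational(-297781, 623528) ≈ -0.47757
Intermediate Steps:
Function('G')(l, R) = Add(R, Mul(R, l)) (Function('G')(l, R) = Add(Mul(R, l), R) = Add(R, Mul(R, l)))
d = 363 (d = Mul(-3, Mul(-11, 11)) = Mul(-3, -121) = 363)
Function('h')(g) = Add(30, Mul(30, g)) (Function('h')(g) = Mul(-6, Mul(-5, Add(1, g))) = Mul(-6, Add(-5, Mul(-5, g))) = Add(30, Mul(30, g)))
Function('Z')(k) = Mul(363, Pow(k, -1))
Mul(Add(Function('Z')(164), 5445), Pow(Add(-4896, Function('h')(-218)), -1)) = Mul(Add(Mul(363, Pow(164, -1)), 5445), Pow(Add(-4896, Add(30, Mul(30, -218))), -1)) = Mul(Add(Mul(363, Rational(1, 164)), 5445), Pow(Add(-4896, Add(30, -6540)), -1)) = Mul(Add(Rational(363, 164), 5445), Pow(Add(-4896, -6510), -1)) = Mul(Rational(893343, 164), Pow(-11406, -1)) = Mul(Rational(893343, 164), Rational(-1, 11406)) = Rational(-297781, 623528)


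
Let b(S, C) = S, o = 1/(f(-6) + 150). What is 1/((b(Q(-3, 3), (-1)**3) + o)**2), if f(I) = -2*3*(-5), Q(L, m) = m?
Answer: 32400/292681 ≈ 0.11070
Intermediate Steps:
f(I) = 30 (f(I) = -6*(-5) = 30)
o = 1/180 (o = 1/(30 + 150) = 1/180 ≈ 0.0055556)
1/((b(Q(-3, 3), (-1)**3) + o)**2) = 1/((3 + 1/180)**2) = 1/((541/180)**2) = 1/(292681/32400) = 32400/292681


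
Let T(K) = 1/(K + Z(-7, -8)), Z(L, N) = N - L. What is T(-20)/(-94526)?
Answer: 1/1985046 ≈ 5.0377e-7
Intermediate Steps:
T(K) = 1/(-1 + K) (T(K) = 1/(K + (-8 - 1*(-7))) = 1/(K + (-8 + 7)) = 1/(K - 1) = 1/(-1 + K))
T(-20)/(-94526) = 1/(-1 - 20*(-94526)) = -1/94526/(-21) = -1/21*(-1/94526) = 1/1985046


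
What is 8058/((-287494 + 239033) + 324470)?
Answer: 2686/92003 ≈ 0.029195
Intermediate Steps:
8058/((-287494 + 239033) + 324470) = 8058/(-48461 + 324470) = 8058/276009 = 8058*(1/276009) = 2686/92003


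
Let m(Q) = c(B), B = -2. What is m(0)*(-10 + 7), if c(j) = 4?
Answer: -12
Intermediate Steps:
m(Q) = 4
m(0)*(-10 + 7) = 4*(-10 + 7) = 4*(-3) = -12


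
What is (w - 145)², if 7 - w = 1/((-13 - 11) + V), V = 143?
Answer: 269714929/14161 ≈ 19046.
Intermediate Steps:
w = 832/119 (w = 7 - 1/((-13 - 11) + 143) = 7 - 1/(-24 + 143) = 7 - 1/119 = 832/119 ≈ 6.9916)
(w - 145)² = (832/119 - 145)² = (-16423/119)² = 269714929/14161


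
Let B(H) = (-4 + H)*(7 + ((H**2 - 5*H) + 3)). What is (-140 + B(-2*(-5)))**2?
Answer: 48400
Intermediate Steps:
B(H) = (-4 + H)*(10 + H**2 - 5*H) (B(H) = (-4 + H)*(7 + (3 + H**2 - 5*H)) = (-4 + H)*(10 + H**2 - 5*H))
(-140 + B(-2*(-5)))**2 = (-140 + (-40 + (-2*(-5))**3 - 9*(-2*(-5))**2 + 30*(-2*(-5))))**2 = (-140 + (-40 + 10**3 - 9*10**2 + 30*10))**2 = (-140 + (-40 + 1000 - 9*100 + 300))**2 = (-140 + (-40 + 1000 - 900 + 300))**2 = (-140 + 360)**2 = 220**2 = 48400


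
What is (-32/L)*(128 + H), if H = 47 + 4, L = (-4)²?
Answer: -358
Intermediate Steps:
L = 16
H = 51
(-32/L)*(128 + H) = (-32/16)*(128 + 51) = -32*1/16*179 = -2*179 = -358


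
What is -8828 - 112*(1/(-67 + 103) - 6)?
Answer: -73432/9 ≈ -8159.1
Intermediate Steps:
-8828 - 112*(1/(-67 + 103) - 6) = -8828 - 112*(1/36 - 6) = -8828 - 112*(-215)/36 = -8828 - 1*(-6020/9) = -8828 + 6020/9 = -73432/9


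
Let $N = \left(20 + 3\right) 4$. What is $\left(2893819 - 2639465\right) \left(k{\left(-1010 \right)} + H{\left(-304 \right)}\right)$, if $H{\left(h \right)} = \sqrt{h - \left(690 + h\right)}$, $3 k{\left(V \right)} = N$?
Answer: $\frac{23400568}{3} + 254354 i \sqrt{690} \approx 7.8002 \cdot 10^{6} + 6.6813 \cdot 10^{6} i$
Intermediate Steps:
$N = 92$ ($N = 23 \cdot 4 = 92$)
$k{\left(V \right)} = \frac{92}{3}$ ($k{\left(V \right)} = \frac{1}{3} \cdot 92 = \frac{92}{3}$)
$H{\left(h \right)} = i \sqrt{690}$ ($H{\left(h \right)} = \sqrt{-690} = i \sqrt{690}$)
$\left(2893819 - 2639465\right) \left(k{\left(-1010 \right)} + H{\left(-304 \right)}\right) = \left(2893819 - 2639465\right) \left(\frac{92}{3} + i \sqrt{690}\right) = 254354 \left(\frac{92}{3} + i \sqrt{690}\right) = \frac{23400568}{3} + 254354 i \sqrt{690}$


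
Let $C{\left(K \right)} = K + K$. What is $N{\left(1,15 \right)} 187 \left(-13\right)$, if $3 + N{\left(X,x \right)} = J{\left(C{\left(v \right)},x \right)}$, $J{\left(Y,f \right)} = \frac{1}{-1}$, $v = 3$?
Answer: $9724$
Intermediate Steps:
$C{\left(K \right)} = 2 K$
$J{\left(Y,f \right)} = -1$
$N{\left(X,x \right)} = -4$ ($N{\left(X,x \right)} = -3 - 1 = -4$)
$N{\left(1,15 \right)} 187 \left(-13\right) = \left(-4\right) 187 \left(-13\right) = \left(-748\right) \left(-13\right) = 9724$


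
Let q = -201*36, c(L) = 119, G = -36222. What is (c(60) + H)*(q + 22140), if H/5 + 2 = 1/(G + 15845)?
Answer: 33103095552/20377 ≈ 1.6245e+6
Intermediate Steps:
H = -203775/20377 (H = -10 + 5/(-36222 + 15845) = -10 + 5/(-20377) = -10 + 5*(-1/20377) = -10 - 5/20377 = -203775/20377 ≈ -10.000)
q = -7236
(c(60) + H)*(q + 22140) = (119 - 203775/20377)*(-7236 + 22140) = (2221088/20377)*14904 = 33103095552/20377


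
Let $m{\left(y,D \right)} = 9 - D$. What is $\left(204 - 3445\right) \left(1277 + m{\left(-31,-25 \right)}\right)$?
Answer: $-4248951$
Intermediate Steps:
$\left(204 - 3445\right) \left(1277 + m{\left(-31,-25 \right)}\right) = \left(204 - 3445\right) \left(1277 + \left(9 - -25\right)\right) = - 3241 \left(1277 + \left(9 + 25\right)\right) = - 3241 \left(1277 + 34\right) = \left(-3241\right) 1311 = -4248951$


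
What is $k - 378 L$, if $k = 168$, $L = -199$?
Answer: $75390$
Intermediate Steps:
$k - 378 L = 168 - -75222 = 168 + 75222 = 75390$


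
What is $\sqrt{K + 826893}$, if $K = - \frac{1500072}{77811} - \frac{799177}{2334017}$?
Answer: $\frac{6 \sqrt{1717860696342483999819115}}{8648199847} \approx 909.33$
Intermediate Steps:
$K = - \frac{1187792770257}{60537398929}$ ($K = \left(-1500072\right) \frac{1}{77811} - \frac{799177}{2334017} = - \frac{500024}{25937} - \frac{799177}{2334017} = - \frac{1187792770257}{60537398929} \approx -19.621$)
$\sqrt{K + 826893} = \sqrt{- \frac{1187792770257}{60537398929} + 826893} = \sqrt{\frac{50056763619827340}{60537398929}} = \frac{6 \sqrt{1717860696342483999819115}}{8648199847}$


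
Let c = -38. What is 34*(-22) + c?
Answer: -786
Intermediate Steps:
34*(-22) + c = 34*(-22) - 38 = -748 - 38 = -786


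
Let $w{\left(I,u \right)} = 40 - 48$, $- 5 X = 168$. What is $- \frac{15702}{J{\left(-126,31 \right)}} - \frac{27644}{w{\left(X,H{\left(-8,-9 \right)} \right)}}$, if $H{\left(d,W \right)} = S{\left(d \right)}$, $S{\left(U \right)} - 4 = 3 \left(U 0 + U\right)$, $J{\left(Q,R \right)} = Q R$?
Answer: $\frac{4504295}{1302} \approx 3459.5$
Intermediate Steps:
$X = - \frac{168}{5}$ ($X = \left(- \frac{1}{5}\right) 168 = - \frac{168}{5} \approx -33.6$)
$S{\left(U \right)} = 4 + 3 U$ ($S{\left(U \right)} = 4 + 3 \left(U 0 + U\right) = 4 + 3 \left(0 + U\right) = 4 + 3 U$)
$H{\left(d,W \right)} = 4 + 3 d$
$w{\left(I,u \right)} = -8$
$- \frac{15702}{J{\left(-126,31 \right)}} - \frac{27644}{w{\left(X,H{\left(-8,-9 \right)} \right)}} = - \frac{15702}{\left(-126\right) 31} - \frac{27644}{-8} = - \frac{15702}{-3906} - - \frac{6911}{2} = \left(-15702\right) \left(- \frac{1}{3906}\right) + \frac{6911}{2} = \frac{2617}{651} + \frac{6911}{2} = \frac{4504295}{1302}$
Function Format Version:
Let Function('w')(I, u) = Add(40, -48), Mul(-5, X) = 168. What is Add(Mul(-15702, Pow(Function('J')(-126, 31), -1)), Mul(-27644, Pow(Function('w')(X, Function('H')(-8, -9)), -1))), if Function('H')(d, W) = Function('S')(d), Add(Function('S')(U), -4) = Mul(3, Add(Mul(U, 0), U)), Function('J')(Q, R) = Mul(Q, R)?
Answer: Rational(4504295, 1302) ≈ 3459.5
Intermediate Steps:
X = Rational(-168, 5) (X = Mul(Rational(-1, 5), 168) = Rational(-168, 5) ≈ -33.600)
Function('S')(U) = Add(4, Mul(3, U)) (Function('S')(U) = Add(4, Mul(3, Add(Mul(U, 0), U))) = Add(4, Mul(3, Add(0, U))) = Add(4, Mul(3, U)))
Function('H')(d, W) = Add(4, Mul(3, d))
Function('w')(I, u) = -8
Add(Mul(-15702, Pow(Function('J')(-126, 31), -1)), Mul(-27644, Pow(Function('w')(X, Function('H')(-8, -9)), -1))) = Add(Mul(-15702, Pow(Mul(-126, 31), -1)), Mul(-27644, Pow(-8, -1))) = Add(Mul(-15702, Pow(-3906, -1)), Mul(-27644, Rational(-1, 8))) = Add(Mul(-15702, Rational(-1, 3906)), Rational(6911, 2)) = Add(Rational(2617, 651), Rational(6911, 2)) = Rational(4504295, 1302)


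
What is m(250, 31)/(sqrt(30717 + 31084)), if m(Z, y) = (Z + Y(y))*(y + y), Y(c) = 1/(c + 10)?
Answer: 635562*sqrt(61801)/2533841 ≈ 62.356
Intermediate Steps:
Y(c) = 1/(10 + c)
m(Z, y) = 2*y*(Z + 1/(10 + y)) (m(Z, y) = (Z + 1/(10 + y))*(y + y) = (Z + 1/(10 + y))*(2*y) = 2*y*(Z + 1/(10 + y)))
m(250, 31)/(sqrt(30717 + 31084)) = (2*31*(1 + 250*(10 + 31))/(10 + 31))/(sqrt(30717 + 31084)) = (2*31*(1 + 250*41)/41)/(sqrt(61801)) = (2*31*(1/41)*(1 + 10250))*(sqrt(61801)/61801) = (2*31*(1/41)*10251)*(sqrt(61801)/61801) = 635562*(sqrt(61801)/61801)/41 = 635562*sqrt(61801)/2533841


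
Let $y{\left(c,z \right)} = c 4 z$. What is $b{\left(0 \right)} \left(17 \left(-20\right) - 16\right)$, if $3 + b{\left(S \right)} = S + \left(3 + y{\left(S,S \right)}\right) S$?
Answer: $1068$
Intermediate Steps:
$y{\left(c,z \right)} = 4 c z$
$b{\left(S \right)} = -3 + S + S \left(3 + 4 S^{2}\right)$ ($b{\left(S \right)} = -3 + \left(S + \left(3 + 4 S S\right) S\right) = -3 + \left(S + \left(3 + 4 S^{2}\right) S\right) = -3 + \left(S + S \left(3 + 4 S^{2}\right)\right) = -3 + S + S \left(3 + 4 S^{2}\right)$)
$b{\left(0 \right)} \left(17 \left(-20\right) - 16\right) = \left(-3 + 4 \cdot 0 + 4 \cdot 0^{3}\right) \left(17 \left(-20\right) - 16\right) = \left(-3 + 0 + 4 \cdot 0\right) \left(-340 - 16\right) = \left(-3 + 0 + 0\right) \left(-356\right) = \left(-3\right) \left(-356\right) = 1068$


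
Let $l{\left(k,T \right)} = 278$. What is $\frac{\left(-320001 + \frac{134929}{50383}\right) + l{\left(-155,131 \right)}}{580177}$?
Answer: $- \frac{16108468980}{29231057791} \approx -0.55107$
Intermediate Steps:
$\frac{\left(-320001 + \frac{134929}{50383}\right) + l{\left(-155,131 \right)}}{580177} = \frac{\left(-320001 + \frac{134929}{50383}\right) + 278}{580177} = \left(\left(-320001 + 134929 \cdot \frac{1}{50383}\right) + 278\right) \frac{1}{580177} = \left(\left(-320001 + \frac{134929}{50383}\right) + 278\right) \frac{1}{580177} = \left(- \frac{16122475454}{50383} + 278\right) \frac{1}{580177} = \left(- \frac{16108468980}{50383}\right) \frac{1}{580177} = - \frac{16108468980}{29231057791}$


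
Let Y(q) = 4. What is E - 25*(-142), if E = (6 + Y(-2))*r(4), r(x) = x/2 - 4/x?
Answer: 3560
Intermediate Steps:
r(x) = x/2 - 4/x (r(x) = x*(½) - 4/x = x/2 - 4/x)
E = 10 (E = (6 + 4)*((½)*4 - 4/4) = 10*(2 - 4*¼) = 10*(2 - 1) = 10*1 = 10)
E - 25*(-142) = 10 - 25*(-142) = 10 + 3550 = 3560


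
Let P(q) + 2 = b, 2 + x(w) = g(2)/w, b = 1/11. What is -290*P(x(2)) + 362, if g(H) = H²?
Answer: 10072/11 ≈ 915.64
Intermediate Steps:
b = 1/11 ≈ 0.090909
x(w) = -2 + 4/w (x(w) = -2 + 2²/w = -2 + 4/w)
P(q) = -21/11 (P(q) = -2 + 1/11 = -21/11)
-290*P(x(2)) + 362 = -290*(-21/11) + 362 = 6090/11 + 362 = 10072/11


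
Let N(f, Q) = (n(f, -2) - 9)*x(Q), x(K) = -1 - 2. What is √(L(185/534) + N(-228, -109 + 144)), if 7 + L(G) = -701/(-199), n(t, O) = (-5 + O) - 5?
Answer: √2357155/199 ≈ 7.7151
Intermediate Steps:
x(K) = -3
n(t, O) = -10 + O
L(G) = -692/199 (L(G) = -7 - 701/(-199) = -7 - 701*(-1/199) = -7 + 701/199 = -692/199)
N(f, Q) = 63 (N(f, Q) = ((-10 - 2) - 9)*(-3) = (-12 - 9)*(-3) = -21*(-3) = 63)
√(L(185/534) + N(-228, -109 + 144)) = √(-692/199 + 63) = √(11845/199) = √2357155/199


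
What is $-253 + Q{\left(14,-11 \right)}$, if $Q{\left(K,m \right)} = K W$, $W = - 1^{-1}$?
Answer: $-267$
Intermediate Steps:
$W = -1$ ($W = \left(-1\right) 1 = -1$)
$Q{\left(K,m \right)} = - K$ ($Q{\left(K,m \right)} = K \left(-1\right) = - K$)
$-253 + Q{\left(14,-11 \right)} = -253 - 14 = -267$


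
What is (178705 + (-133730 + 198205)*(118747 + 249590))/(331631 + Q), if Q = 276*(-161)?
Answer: 4749741356/57439 ≈ 82692.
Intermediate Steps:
Q = -44436
(178705 + (-133730 + 198205)*(118747 + 249590))/(331631 + Q) = (178705 + (-133730 + 198205)*(118747 + 249590))/(331631 - 44436) = (178705 + 64475*368337)/287195 = (178705 + 23748528075)*(1/287195) = 23748706780*(1/287195) = 4749741356/57439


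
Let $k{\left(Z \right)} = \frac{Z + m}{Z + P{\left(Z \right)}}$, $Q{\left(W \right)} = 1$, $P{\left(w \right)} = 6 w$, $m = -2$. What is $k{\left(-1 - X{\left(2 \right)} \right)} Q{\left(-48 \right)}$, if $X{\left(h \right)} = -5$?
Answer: $\frac{1}{14} \approx 0.071429$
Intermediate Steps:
$k{\left(Z \right)} = \frac{-2 + Z}{7 Z}$ ($k{\left(Z \right)} = \frac{Z - 2}{Z + 6 Z} = \frac{-2 + Z}{7 Z}$)
$k{\left(-1 - X{\left(2 \right)} \right)} Q{\left(-48 \right)} = \frac{-2 - -4}{7 \left(-1 - -5\right)} 1 = \frac{-2 + \left(-1 + 5\right)}{7 \left(-1 + 5\right)} 1 = \frac{-2 + 4}{7 \cdot 4} \cdot 1 = \frac{1}{7} \cdot \frac{1}{4} \cdot 2 \cdot 1 = \frac{1}{14} \cdot 1 = \frac{1}{14}$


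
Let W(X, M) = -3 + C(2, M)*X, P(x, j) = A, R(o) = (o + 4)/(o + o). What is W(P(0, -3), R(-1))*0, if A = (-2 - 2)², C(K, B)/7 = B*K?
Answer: 0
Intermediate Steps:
R(o) = (4 + o)/(2*o) (R(o) = (4 + o)/((2*o)) = (4 + o)*(1/(2*o)) = (4 + o)/(2*o))
C(K, B) = 7*B*K (C(K, B) = 7*(B*K) = 7*B*K)
A = 16 (A = (-4)² = 16)
P(x, j) = 16
W(X, M) = -3 + 14*M*X (W(X, M) = -3 + (7*M*2)*X = -3 + (14*M)*X = -3 + 14*M*X)
W(P(0, -3), R(-1))*0 = (-3 + 14*((½)*(4 - 1)/(-1))*16)*0 = (-3 + 14*((½)*(-1)*3)*16)*0 = (-3 + 14*(-3/2)*16)*0 = (-3 - 336)*0 = -339*0 = 0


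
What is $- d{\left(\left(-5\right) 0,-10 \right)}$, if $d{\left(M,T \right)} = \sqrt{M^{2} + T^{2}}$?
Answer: $-10$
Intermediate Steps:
$- d{\left(\left(-5\right) 0,-10 \right)} = - \sqrt{\left(\left(-5\right) 0\right)^{2} + \left(-10\right)^{2}} = - \sqrt{0^{2} + 100} = - \sqrt{0 + 100} = - \sqrt{100} = \left(-1\right) 10 = -10$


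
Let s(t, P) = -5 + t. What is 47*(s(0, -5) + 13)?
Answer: 376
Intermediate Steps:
47*(s(0, -5) + 13) = 47*((-5 + 0) + 13) = 47*(-5 + 13) = 47*8 = 376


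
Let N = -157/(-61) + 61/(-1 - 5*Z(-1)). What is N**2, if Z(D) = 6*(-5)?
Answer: 735168996/82609921 ≈ 8.8993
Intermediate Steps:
Z(D) = -30
N = 27114/9089 (N = -157/(-61) + 61/(-1 - 5*(-30)) = -157*(-1/61) + 61/(-1 + 150) = 157/61 + 61/149 = 27114/9089 ≈ 2.9832)
N**2 = (27114/9089)**2 = 735168996/82609921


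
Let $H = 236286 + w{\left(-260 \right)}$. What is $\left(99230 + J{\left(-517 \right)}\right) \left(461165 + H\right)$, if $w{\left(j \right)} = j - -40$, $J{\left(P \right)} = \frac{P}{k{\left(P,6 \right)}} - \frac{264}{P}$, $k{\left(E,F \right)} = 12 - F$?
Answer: $\frac{19493675845855}{282} \approx 6.9126 \cdot 10^{10}$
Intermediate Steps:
$J{\left(P \right)} = - \frac{264}{P} + \frac{P}{6}$ ($J{\left(P \right)} = \frac{P}{12 - 6} - \frac{264}{P} = \frac{P}{6} - \frac{264}{P} = - \frac{264}{P} + \frac{P}{6}$)
$w{\left(j \right)} = 40 + j$ ($w{\left(j \right)} = j + 40 = 40 + j$)
$H = 236066$ ($H = 236286 + \left(40 - 260\right) = 236286 - 220 = 236066$)
$\left(99230 + J{\left(-517 \right)}\right) \left(461165 + H\right) = \left(99230 + \left(- \frac{264}{-517} + \frac{1}{6} \left(-517\right)\right)\right) \left(461165 + 236066\right) = \left(99230 - \frac{24155}{282}\right) 697231 = \frac{27958705}{282} \cdot 697231 = \frac{19493675845855}{282}$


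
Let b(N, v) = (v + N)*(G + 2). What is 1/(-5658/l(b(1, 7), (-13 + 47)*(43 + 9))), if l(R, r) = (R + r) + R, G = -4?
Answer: -868/2829 ≈ -0.30682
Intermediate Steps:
b(N, v) = -2*N - 2*v (b(N, v) = (v + N)*(-4 + 2) = (N + v)*(-2) = -2*N - 2*v)
l(R, r) = r + 2*R
1/(-5658/l(b(1, 7), (-13 + 47)*(43 + 9))) = 1/(-5658/((-13 + 47)*(43 + 9) + 2*(-2*1 - 2*7))) = 1/(-5658/(34*52 + 2*(-2 - 14))) = 1/(-5658/(1768 + 2*(-16))) = 1/(-5658/(1768 - 32)) = 1/(-5658/1736) = 1/(-5658*1/1736) = 1/(-2829/868) = -868/2829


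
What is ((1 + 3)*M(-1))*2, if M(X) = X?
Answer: -8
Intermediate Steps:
((1 + 3)*M(-1))*2 = ((1 + 3)*(-1))*2 = (4*(-1))*2 = -4*2 = -8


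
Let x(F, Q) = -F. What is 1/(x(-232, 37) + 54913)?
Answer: 1/55145 ≈ 1.8134e-5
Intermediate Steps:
1/(x(-232, 37) + 54913) = 1/(-1*(-232) + 54913) = 1/(232 + 54913) = 1/55145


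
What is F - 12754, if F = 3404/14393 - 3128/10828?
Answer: -13430310496/1053023 ≈ -12754.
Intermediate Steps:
F = -55154/1053023 (F = 3404*(1/14393) - 3128*1/10828 = 92/389 - 782/2707 = -55154/1053023 ≈ -0.052377)
F - 12754 = -55154/1053023 - 12754 = -13430310496/1053023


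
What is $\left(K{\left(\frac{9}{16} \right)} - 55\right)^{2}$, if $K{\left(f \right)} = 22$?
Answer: $1089$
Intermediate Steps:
$\left(K{\left(\frac{9}{16} \right)} - 55\right)^{2} = \left(22 - 55\right)^{2} = \left(-33\right)^{2} = 1089$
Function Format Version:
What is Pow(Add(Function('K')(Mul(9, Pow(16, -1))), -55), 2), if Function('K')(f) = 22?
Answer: 1089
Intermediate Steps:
Pow(Add(Function('K')(Mul(9, Pow(16, -1))), -55), 2) = Pow(Add(22, -55), 2) = Pow(-33, 2) = 1089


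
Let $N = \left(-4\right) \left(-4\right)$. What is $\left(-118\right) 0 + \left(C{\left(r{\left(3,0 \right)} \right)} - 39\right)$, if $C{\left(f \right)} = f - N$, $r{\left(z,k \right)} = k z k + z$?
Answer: $-52$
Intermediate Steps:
$N = 16$
$r{\left(z,k \right)} = z + z k^{2}$ ($r{\left(z,k \right)} = z k^{2} + z = z + z k^{2}$)
$C{\left(f \right)} = -16 + f$ ($C{\left(f \right)} = f - 16 = -16 + f$)
$\left(-118\right) 0 + \left(C{\left(r{\left(3,0 \right)} \right)} - 39\right) = \left(-118\right) 0 - \left(55 - 3 \left(1 + 0^{2}\right)\right) = 0 - \left(55 - 3 \left(1 + 0\right)\right) = 0 + \left(\left(-16 + 3 \cdot 1\right) - 39\right) = 0 + \left(\left(-16 + 3\right) - 39\right) = 0 - 52 = -52$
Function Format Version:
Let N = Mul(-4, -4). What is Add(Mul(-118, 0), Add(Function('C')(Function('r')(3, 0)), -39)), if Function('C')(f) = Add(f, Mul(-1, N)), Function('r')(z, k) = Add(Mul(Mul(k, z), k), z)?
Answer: -52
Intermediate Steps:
N = 16
Function('r')(z, k) = Add(z, Mul(z, Pow(k, 2))) (Function('r')(z, k) = Add(Mul(z, Pow(k, 2)), z) = Add(z, Mul(z, Pow(k, 2))))
Function('C')(f) = Add(-16, f) (Function('C')(f) = Add(f, Mul(-1, 16)) = Add(f, -16) = Add(-16, f))
Add(Mul(-118, 0), Add(Function('C')(Function('r')(3, 0)), -39)) = Add(Mul(-118, 0), Add(Add(-16, Mul(3, Add(1, Pow(0, 2)))), -39)) = Add(0, Add(Add(-16, Mul(3, Add(1, 0))), -39)) = Add(0, Add(Add(-16, Mul(3, 1)), -39)) = Add(0, Add(Add(-16, 3), -39)) = Add(0, Add(-13, -39)) = Add(0, -52) = -52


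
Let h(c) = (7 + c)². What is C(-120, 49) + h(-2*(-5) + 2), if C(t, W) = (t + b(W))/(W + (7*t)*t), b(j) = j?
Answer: 36406418/100849 ≈ 361.00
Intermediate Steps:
C(t, W) = (W + t)/(W + 7*t²) (C(t, W) = (t + W)/(W + (7*t)*t) = (W + t)/(W + 7*t²))
C(-120, 49) + h(-2*(-5) + 2) = (49 - 120)/(49 + 7*(-120)²) + (7 + (-2*(-5) + 2))² = -71/(49 + 7*14400) + (7 + (10 + 2))² = -71/(49 + 100800) + (7 + 12)² = -71/100849 + 19² = (1/100849)*(-71) + 361 = -71/100849 + 361 = 36406418/100849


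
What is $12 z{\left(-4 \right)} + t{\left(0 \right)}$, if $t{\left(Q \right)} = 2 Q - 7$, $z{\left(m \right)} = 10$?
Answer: $113$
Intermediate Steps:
$t{\left(Q \right)} = -7 + 2 Q$
$12 z{\left(-4 \right)} + t{\left(0 \right)} = 12 \cdot 10 + \left(-7 + 2 \cdot 0\right) = 120 + \left(-7 + 0\right) = 120 - 7 = 113$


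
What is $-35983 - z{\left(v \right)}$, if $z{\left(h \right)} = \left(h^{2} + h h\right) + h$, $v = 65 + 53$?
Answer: $-63949$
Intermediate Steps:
$v = 118$
$z{\left(h \right)} = h + 2 h^{2}$ ($z{\left(h \right)} = \left(h^{2} + h^{2}\right) + h = 2 h^{2} + h = h + 2 h^{2}$)
$-35983 - z{\left(v \right)} = -35983 - 118 \left(1 + 2 \cdot 118\right) = -35983 - 118 \left(1 + 236\right) = -35983 - 118 \cdot 237 = -35983 - 27966 = -63949$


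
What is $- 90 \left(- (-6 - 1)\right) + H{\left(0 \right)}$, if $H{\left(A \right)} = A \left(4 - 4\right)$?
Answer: $-630$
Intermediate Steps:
$H{\left(A \right)} = 0$ ($H{\left(A \right)} = A 0 = 0$)
$- 90 \left(- (-6 - 1)\right) + H{\left(0 \right)} = - 90 \left(- (-6 - 1)\right) + 0 = - 90 \left(\left(-1\right) \left(-7\right)\right) + 0 = \left(-90\right) 7 + 0 = -630 + 0 = -630$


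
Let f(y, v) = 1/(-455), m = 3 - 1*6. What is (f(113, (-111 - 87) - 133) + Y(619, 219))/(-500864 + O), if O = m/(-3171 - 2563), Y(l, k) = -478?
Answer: 1247093394/1306739148715 ≈ 0.00095436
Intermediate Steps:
m = -3 (m = 3 - 6 = -3)
f(y, v) = -1/455
O = 3/5734 (O = -3/(-3171 - 2563) = -3/(-5734) = -1/5734*(-3) = 3/5734 ≈ 0.00052319)
(f(113, (-111 - 87) - 133) + Y(619, 219))/(-500864 + O) = (-1/455 - 478)/(-500864 + 3/5734) = -217491/(455*(-2871954173/5734)) = -217491/455*(-5734/2871954173) = 1247093394/1306739148715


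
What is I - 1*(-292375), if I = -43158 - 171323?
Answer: 77894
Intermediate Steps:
I = -214481
I - 1*(-292375) = -214481 - 1*(-292375) = -214481 + 292375 = 77894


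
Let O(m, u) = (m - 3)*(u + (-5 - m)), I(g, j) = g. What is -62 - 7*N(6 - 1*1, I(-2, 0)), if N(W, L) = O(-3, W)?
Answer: 64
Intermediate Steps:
O(m, u) = (-3 + m)*(-5 + u - m)
N(W, L) = 12 - 6*W (N(W, L) = 15 - 1*(-3)**2 - 3*W - 2*(-3) - 3*W = 15 - 1*9 - 3*W + 6 - 3*W = 15 - 9 - 3*W + 6 - 3*W = 12 - 6*W)
-62 - 7*N(6 - 1*1, I(-2, 0)) = -62 - 7*(12 - 6*(6 - 1*1)) = -62 - 7*(12 - 6*(6 - 1)) = -62 - 7*(12 - 6*5) = -62 - 7*(12 - 30) = -62 - 7*(-18) = -62 + 126 = 64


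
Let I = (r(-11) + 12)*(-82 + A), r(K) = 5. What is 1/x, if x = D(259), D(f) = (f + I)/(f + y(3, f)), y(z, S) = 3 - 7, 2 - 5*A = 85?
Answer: -425/2362 ≈ -0.17993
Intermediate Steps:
A = -83/5 (A = ⅖ - ⅕*85 = ⅖ - 17 = -83/5 ≈ -16.600)
y(z, S) = -4
I = -8381/5 (I = (5 + 12)*(-82 - 83/5) = 17*(-493/5) = -8381/5 ≈ -1676.2)
D(f) = (-8381/5 + f)/(-4 + f) (D(f) = (f - 8381/5)/(f - 4) = (-8381/5 + f)/(-4 + f))
x = -2362/425 (x = (-8381/5 + 259)/(-4 + 259) = -7086/5/255 = (1/255)*(-7086/5) = -2362/425 ≈ -5.5576)
1/x = 1/(-2362/425) = -425/2362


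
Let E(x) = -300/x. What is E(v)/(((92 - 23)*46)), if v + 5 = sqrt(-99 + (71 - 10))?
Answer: 250/33327 + 50*I*sqrt(38)/33327 ≈ 0.0075014 + 0.0092484*I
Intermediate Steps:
v = -5 + I*sqrt(38) (v = -5 + sqrt(-99 + (71 - 10)) = -5 + sqrt(-99 + 61) = -5 + sqrt(-38) = -5 + I*sqrt(38) ≈ -5.0 + 6.1644*I)
E(v)/(((92 - 23)*46)) = (-300/(-5 + I*sqrt(38)))/(((92 - 23)*46)) = (-300/(-5 + I*sqrt(38)))/((69*46)) = -300/(-5 + I*sqrt(38))/3174 = -300/(-5 + I*sqrt(38))*(1/3174) = -50/(529*(-5 + I*sqrt(38)))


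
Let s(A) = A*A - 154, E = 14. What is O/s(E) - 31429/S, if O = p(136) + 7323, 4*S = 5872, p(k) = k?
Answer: 4814897/30828 ≈ 156.19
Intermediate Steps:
S = 1468 (S = (¼)*5872 = 1468)
s(A) = -154 + A² (s(A) = A² - 154 = -154 + A²)
O = 7459 (O = 136 + 7323 = 7459)
O/s(E) - 31429/S = 7459/(-154 + 14²) - 31429/1468 = 7459/(-154 + 196) - 31429*1/1468 = 7459/42 - 31429/1468 = 4814897/30828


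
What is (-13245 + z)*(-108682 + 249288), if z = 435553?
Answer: 59379038648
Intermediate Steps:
(-13245 + z)*(-108682 + 249288) = (-13245 + 435553)*(-108682 + 249288) = 422308*140606 = 59379038648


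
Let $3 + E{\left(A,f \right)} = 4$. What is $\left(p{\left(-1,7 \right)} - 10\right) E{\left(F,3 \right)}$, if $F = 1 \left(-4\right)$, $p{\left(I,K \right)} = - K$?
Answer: $-17$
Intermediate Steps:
$F = -4$
$E{\left(A,f \right)} = 1$ ($E{\left(A,f \right)} = -3 + 4 = 1$)
$\left(p{\left(-1,7 \right)} - 10\right) E{\left(F,3 \right)} = \left(\left(-1\right) 7 - 10\right) 1 = \left(-7 - 10\right) 1 = \left(-17\right) 1 = -17$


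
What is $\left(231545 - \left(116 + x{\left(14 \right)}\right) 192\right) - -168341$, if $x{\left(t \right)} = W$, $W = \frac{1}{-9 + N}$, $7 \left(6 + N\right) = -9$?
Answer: $\frac{7174890}{19} \approx 3.7763 \cdot 10^{5}$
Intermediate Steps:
$N = - \frac{51}{7}$ ($N = -6 + \frac{1}{7} \left(-9\right) = -6 - \frac{9}{7} = - \frac{51}{7} \approx -7.2857$)
$W = - \frac{7}{114}$ ($W = \frac{1}{-9 - \frac{51}{7}} = \frac{1}{- \frac{114}{7}} = - \frac{7}{114} \approx -0.061404$)
$x{\left(t \right)} = - \frac{7}{114}$
$\left(231545 - \left(116 + x{\left(14 \right)}\right) 192\right) - -168341 = \left(231545 - \left(116 - \frac{7}{114}\right) 192\right) - -168341 = \left(231545 - \frac{13217}{114} \cdot 192\right) + 168341 = \left(231545 - \frac{422944}{19}\right) + 168341 = \frac{3976411}{19} + 168341 = \frac{7174890}{19}$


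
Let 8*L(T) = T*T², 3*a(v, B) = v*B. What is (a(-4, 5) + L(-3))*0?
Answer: 0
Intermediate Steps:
a(v, B) = B*v/3 (a(v, B) = (v*B)/3 = (B*v)/3 = B*v/3)
L(T) = T³/8 (L(T) = (T*T²)/8 = T³/8)
(a(-4, 5) + L(-3))*0 = ((⅓)*5*(-4) + (⅛)*(-3)³)*0 = (-20/3 + (⅛)*(-27))*0 = (-20/3 - 27/8)*0 = -241/24*0 = 0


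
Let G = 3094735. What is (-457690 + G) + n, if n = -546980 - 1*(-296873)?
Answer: 2386938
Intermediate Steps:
n = -250107 (n = -546980 + 296873 = -250107)
(-457690 + G) + n = (-457690 + 3094735) - 250107 = 2637045 - 250107 = 2386938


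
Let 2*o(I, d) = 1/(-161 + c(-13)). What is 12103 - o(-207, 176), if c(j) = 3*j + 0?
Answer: 4841201/400 ≈ 12103.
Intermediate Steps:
c(j) = 3*j
o(I, d) = -1/400 (o(I, d) = 1/(2*(-161 + 3*(-13))) = 1/(2*(-161 - 39)) = (½)/(-200) = (½)*(-1/200) = -1/400)
12103 - o(-207, 176) = 12103 - 1*(-1/400) = 12103 + 1/400 = 4841201/400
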